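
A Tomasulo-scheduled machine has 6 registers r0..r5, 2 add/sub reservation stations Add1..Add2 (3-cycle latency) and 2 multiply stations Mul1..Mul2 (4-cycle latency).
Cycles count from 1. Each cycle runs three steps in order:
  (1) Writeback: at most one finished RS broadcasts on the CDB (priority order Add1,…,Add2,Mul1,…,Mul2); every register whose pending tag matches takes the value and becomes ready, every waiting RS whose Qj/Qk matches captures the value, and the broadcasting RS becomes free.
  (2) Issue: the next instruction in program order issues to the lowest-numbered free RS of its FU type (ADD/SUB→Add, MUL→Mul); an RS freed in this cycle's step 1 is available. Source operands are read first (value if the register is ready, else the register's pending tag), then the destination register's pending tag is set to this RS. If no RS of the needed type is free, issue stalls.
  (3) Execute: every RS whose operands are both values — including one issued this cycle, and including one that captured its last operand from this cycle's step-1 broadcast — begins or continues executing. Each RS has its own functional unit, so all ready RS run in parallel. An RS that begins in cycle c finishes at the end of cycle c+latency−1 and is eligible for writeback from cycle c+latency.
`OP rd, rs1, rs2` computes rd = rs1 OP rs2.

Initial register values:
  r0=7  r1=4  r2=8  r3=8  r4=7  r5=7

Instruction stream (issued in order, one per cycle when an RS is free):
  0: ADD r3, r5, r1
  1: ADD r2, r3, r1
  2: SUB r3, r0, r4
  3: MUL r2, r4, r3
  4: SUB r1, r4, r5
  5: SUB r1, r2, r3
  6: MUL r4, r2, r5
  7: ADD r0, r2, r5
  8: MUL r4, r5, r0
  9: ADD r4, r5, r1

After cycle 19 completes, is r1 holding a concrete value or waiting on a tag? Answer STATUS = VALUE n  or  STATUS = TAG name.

c1: issue ADD r3<-Add1 | r0:7,r1:4,r2:8,r3:Add1,r4:7,r5:7
c2: issue ADD r2<-Add2 | r0:7,r1:4,r2:Add2,r3:Add1,r4:7,r5:7
c3: stall | r0:7,r1:4,r2:Add2,r3:Add1,r4:7,r5:7
c4: CDB Add1=11; issue SUB r3<-Add1 | r0:7,r1:4,r2:Add2,r3:Add1,r4:7,r5:7
c5: issue MUL r2<-Mul1 | r0:7,r1:4,r2:Mul1,r3:Add1,r4:7,r5:7
c6: stall | r0:7,r1:4,r2:Mul1,r3:Add1,r4:7,r5:7
c7: CDB Add1=0; issue SUB r1<-Add1 | r0:7,r1:Add1,r2:Mul1,r3:0,r4:7,r5:7
c8: CDB Add2=15; issue SUB r1<-Add2 | r0:7,r1:Add2,r2:Mul1,r3:0,r4:7,r5:7
c9: issue MUL r4<-Mul2 | r0:7,r1:Add2,r2:Mul1,r3:0,r4:Mul2,r5:7
c10: CDB Add1=0; issue ADD r0<-Add1 | r0:Add1,r1:Add2,r2:Mul1,r3:0,r4:Mul2,r5:7
c11: CDB Mul1=0; issue MUL r4<-Mul1 | r0:Add1,r1:Add2,r2:0,r3:0,r4:Mul1,r5:7
c12: stall | r0:Add1,r1:Add2,r2:0,r3:0,r4:Mul1,r5:7
c13: stall | r0:Add1,r1:Add2,r2:0,r3:0,r4:Mul1,r5:7
c14: CDB Add1=7; issue ADD r4<-Add1 | r0:7,r1:Add2,r2:0,r3:0,r4:Add1,r5:7
c15: CDB Add2=0 | r0:7,r1:0,r2:0,r3:0,r4:Add1,r5:7
c16: CDB Mul2=0 | r0:7,r1:0,r2:0,r3:0,r4:Add1,r5:7
c17: - | r0:7,r1:0,r2:0,r3:0,r4:Add1,r5:7
c18: CDB Add1=7 | r0:7,r1:0,r2:0,r3:0,r4:7,r5:7
c19: CDB Mul1=49 | r0:7,r1:0,r2:0,r3:0,r4:7,r5:7

STATUS = VALUE 0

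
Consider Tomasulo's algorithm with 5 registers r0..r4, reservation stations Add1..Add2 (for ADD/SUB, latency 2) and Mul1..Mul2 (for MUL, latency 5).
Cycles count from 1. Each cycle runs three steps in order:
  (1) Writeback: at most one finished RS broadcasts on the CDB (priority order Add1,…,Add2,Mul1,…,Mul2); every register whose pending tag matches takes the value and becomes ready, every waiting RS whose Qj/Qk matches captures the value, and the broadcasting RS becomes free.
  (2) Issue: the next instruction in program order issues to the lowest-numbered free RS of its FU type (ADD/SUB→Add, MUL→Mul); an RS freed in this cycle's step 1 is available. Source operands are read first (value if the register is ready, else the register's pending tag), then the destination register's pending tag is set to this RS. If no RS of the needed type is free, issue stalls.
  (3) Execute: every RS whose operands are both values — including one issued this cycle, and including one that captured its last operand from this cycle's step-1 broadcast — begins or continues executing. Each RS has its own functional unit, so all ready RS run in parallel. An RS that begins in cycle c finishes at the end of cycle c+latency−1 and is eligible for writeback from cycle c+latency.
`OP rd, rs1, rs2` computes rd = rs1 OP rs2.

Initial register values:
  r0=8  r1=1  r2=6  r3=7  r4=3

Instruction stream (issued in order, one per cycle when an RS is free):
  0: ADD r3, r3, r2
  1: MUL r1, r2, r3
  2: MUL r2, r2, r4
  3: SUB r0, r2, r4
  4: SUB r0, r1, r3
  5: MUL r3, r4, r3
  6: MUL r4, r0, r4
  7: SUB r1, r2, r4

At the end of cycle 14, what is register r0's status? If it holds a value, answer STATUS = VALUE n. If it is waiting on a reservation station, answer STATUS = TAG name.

c1: issue ADD r3<-Add1 | r0:8,r1:1,r2:6,r3:Add1,r4:3
c2: issue MUL r1<-Mul1 | r0:8,r1:Mul1,r2:6,r3:Add1,r4:3
c3: CDB Add1=13; issue MUL r2<-Mul2 | r0:8,r1:Mul1,r2:Mul2,r3:13,r4:3
c4: issue SUB r0<-Add1 | r0:Add1,r1:Mul1,r2:Mul2,r3:13,r4:3
c5: issue SUB r0<-Add2 | r0:Add2,r1:Mul1,r2:Mul2,r3:13,r4:3
c6: stall | r0:Add2,r1:Mul1,r2:Mul2,r3:13,r4:3
c7: stall | r0:Add2,r1:Mul1,r2:Mul2,r3:13,r4:3
c8: CDB Mul1=78; issue MUL r3<-Mul1 | r0:Add2,r1:78,r2:Mul2,r3:Mul1,r4:3
c9: CDB Mul2=18; issue MUL r4<-Mul2 | r0:Add2,r1:78,r2:18,r3:Mul1,r4:Mul2
c10: CDB Add2=65; issue SUB r1<-Add2 | r0:65,r1:Add2,r2:18,r3:Mul1,r4:Mul2
c11: CDB Add1=15 | r0:65,r1:Add2,r2:18,r3:Mul1,r4:Mul2
c12: - | r0:65,r1:Add2,r2:18,r3:Mul1,r4:Mul2
c13: CDB Mul1=39 | r0:65,r1:Add2,r2:18,r3:39,r4:Mul2
c14: - | r0:65,r1:Add2,r2:18,r3:39,r4:Mul2

STATUS = VALUE 65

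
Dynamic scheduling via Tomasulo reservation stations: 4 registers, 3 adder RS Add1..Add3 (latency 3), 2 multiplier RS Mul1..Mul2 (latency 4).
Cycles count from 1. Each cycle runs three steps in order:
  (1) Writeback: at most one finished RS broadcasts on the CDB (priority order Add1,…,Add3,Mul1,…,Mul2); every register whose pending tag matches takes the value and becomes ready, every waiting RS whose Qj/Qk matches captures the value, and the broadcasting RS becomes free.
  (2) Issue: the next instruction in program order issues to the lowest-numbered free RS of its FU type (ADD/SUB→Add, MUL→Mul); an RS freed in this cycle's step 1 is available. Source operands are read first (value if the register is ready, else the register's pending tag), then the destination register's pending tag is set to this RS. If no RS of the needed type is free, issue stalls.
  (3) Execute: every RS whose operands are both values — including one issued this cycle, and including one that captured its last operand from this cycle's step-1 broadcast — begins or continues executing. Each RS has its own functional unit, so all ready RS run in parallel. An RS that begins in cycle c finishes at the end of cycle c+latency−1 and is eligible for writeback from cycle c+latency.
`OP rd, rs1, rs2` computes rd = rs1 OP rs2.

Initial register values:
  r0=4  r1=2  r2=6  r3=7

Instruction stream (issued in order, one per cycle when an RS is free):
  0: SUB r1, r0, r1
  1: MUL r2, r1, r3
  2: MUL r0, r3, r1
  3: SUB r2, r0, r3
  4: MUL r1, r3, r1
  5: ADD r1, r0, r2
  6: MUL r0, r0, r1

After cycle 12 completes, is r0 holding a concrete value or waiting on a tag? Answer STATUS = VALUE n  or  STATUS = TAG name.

STATUS = TAG Mul2

c1: issue SUB r1<-Add1 | r0:4,r1:Add1,r2:6,r3:7
c2: issue MUL r2<-Mul1 | r0:4,r1:Add1,r2:Mul1,r3:7
c3: issue MUL r0<-Mul2 | r0:Mul2,r1:Add1,r2:Mul1,r3:7
c4: CDB Add1=2; issue SUB r2<-Add1 | r0:Mul2,r1:2,r2:Add1,r3:7
c5: stall | r0:Mul2,r1:2,r2:Add1,r3:7
c6: stall | r0:Mul2,r1:2,r2:Add1,r3:7
c7: stall | r0:Mul2,r1:2,r2:Add1,r3:7
c8: CDB Mul1=14; issue MUL r1<-Mul1 | r0:Mul2,r1:Mul1,r2:Add1,r3:7
c9: CDB Mul2=14; issue ADD r1<-Add2 | r0:14,r1:Add2,r2:Add1,r3:7
c10: issue MUL r0<-Mul2 | r0:Mul2,r1:Add2,r2:Add1,r3:7
c11: - | r0:Mul2,r1:Add2,r2:Add1,r3:7
c12: CDB Add1=7 | r0:Mul2,r1:Add2,r2:7,r3:7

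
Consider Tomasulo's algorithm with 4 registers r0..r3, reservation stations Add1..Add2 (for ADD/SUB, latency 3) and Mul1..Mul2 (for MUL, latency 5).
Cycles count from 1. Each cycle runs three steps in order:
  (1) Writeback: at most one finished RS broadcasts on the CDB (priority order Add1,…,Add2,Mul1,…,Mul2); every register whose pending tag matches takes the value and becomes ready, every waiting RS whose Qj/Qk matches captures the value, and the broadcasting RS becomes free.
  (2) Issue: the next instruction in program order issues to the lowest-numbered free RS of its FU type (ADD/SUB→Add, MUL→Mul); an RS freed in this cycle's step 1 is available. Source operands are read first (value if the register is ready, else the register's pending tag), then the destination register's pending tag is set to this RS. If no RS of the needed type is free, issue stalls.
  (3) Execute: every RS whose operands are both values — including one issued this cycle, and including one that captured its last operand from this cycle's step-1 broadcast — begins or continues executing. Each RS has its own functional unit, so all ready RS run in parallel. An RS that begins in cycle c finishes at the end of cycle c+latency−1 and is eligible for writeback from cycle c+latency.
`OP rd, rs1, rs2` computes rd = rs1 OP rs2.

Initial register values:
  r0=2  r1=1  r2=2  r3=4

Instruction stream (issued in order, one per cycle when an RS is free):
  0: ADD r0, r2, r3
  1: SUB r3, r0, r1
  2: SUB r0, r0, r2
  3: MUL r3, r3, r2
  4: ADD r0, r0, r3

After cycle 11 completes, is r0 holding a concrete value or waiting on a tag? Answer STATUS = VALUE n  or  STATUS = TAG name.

STATUS = TAG Add1

  c1: issue ADD r0<-Add1  regs: r0:Add1,r1:1,r2:2,r3:4
  c2: issue SUB r3<-Add2  regs: r0:Add1,r1:1,r2:2,r3:Add2
  c3: stall  regs: r0:Add1,r1:1,r2:2,r3:Add2
  c4: CDB Add1=6; issue SUB r0<-Add1  regs: r0:Add1,r1:1,r2:2,r3:Add2
  c5: issue MUL r3<-Mul1  regs: r0:Add1,r1:1,r2:2,r3:Mul1
  c6: stall  regs: r0:Add1,r1:1,r2:2,r3:Mul1
  c7: CDB Add1=4; issue ADD r0<-Add1  regs: r0:Add1,r1:1,r2:2,r3:Mul1
  c8: CDB Add2=5  regs: r0:Add1,r1:1,r2:2,r3:Mul1
  c9: -  regs: r0:Add1,r1:1,r2:2,r3:Mul1
  c10: -  regs: r0:Add1,r1:1,r2:2,r3:Mul1
  c11: -  regs: r0:Add1,r1:1,r2:2,r3:Mul1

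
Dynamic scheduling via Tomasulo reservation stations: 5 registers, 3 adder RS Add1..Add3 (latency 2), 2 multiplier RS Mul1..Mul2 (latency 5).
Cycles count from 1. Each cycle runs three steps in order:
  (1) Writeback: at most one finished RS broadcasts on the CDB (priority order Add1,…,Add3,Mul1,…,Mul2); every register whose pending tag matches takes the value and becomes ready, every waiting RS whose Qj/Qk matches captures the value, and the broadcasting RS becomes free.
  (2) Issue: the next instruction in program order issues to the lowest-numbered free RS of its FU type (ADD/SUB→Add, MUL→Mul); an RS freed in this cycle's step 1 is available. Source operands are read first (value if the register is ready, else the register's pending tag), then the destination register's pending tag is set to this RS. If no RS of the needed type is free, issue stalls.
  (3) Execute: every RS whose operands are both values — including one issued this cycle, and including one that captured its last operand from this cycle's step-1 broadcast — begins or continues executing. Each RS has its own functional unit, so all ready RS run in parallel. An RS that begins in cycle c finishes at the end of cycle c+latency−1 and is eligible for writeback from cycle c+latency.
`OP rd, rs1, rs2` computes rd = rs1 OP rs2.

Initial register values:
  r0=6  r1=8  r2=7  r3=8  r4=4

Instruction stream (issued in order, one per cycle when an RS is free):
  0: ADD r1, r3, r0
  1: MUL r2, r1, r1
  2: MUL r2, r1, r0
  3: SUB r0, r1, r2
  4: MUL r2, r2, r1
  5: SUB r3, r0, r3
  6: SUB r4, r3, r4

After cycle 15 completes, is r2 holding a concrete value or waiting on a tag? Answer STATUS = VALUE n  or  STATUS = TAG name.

  c1: issue ADD r1<-Add1  regs: r0:6,r1:Add1,r2:7,r3:8,r4:4
  c2: issue MUL r2<-Mul1  regs: r0:6,r1:Add1,r2:Mul1,r3:8,r4:4
  c3: CDB Add1=14; issue MUL r2<-Mul2  regs: r0:6,r1:14,r2:Mul2,r3:8,r4:4
  c4: issue SUB r0<-Add1  regs: r0:Add1,r1:14,r2:Mul2,r3:8,r4:4
  c5: stall  regs: r0:Add1,r1:14,r2:Mul2,r3:8,r4:4
  c6: stall  regs: r0:Add1,r1:14,r2:Mul2,r3:8,r4:4
  c7: stall  regs: r0:Add1,r1:14,r2:Mul2,r3:8,r4:4
  c8: CDB Mul1=196; issue MUL r2<-Mul1  regs: r0:Add1,r1:14,r2:Mul1,r3:8,r4:4
  c9: CDB Mul2=84; issue SUB r3<-Add2  regs: r0:Add1,r1:14,r2:Mul1,r3:Add2,r4:4
  c10: issue SUB r4<-Add3  regs: r0:Add1,r1:14,r2:Mul1,r3:Add2,r4:Add3
  c11: CDB Add1=-70  regs: r0:-70,r1:14,r2:Mul1,r3:Add2,r4:Add3
  c12: -  regs: r0:-70,r1:14,r2:Mul1,r3:Add2,r4:Add3
  c13: CDB Add2=-78  regs: r0:-70,r1:14,r2:Mul1,r3:-78,r4:Add3
  c14: CDB Mul1=1176  regs: r0:-70,r1:14,r2:1176,r3:-78,r4:Add3
  c15: CDB Add3=-82  regs: r0:-70,r1:14,r2:1176,r3:-78,r4:-82

STATUS = VALUE 1176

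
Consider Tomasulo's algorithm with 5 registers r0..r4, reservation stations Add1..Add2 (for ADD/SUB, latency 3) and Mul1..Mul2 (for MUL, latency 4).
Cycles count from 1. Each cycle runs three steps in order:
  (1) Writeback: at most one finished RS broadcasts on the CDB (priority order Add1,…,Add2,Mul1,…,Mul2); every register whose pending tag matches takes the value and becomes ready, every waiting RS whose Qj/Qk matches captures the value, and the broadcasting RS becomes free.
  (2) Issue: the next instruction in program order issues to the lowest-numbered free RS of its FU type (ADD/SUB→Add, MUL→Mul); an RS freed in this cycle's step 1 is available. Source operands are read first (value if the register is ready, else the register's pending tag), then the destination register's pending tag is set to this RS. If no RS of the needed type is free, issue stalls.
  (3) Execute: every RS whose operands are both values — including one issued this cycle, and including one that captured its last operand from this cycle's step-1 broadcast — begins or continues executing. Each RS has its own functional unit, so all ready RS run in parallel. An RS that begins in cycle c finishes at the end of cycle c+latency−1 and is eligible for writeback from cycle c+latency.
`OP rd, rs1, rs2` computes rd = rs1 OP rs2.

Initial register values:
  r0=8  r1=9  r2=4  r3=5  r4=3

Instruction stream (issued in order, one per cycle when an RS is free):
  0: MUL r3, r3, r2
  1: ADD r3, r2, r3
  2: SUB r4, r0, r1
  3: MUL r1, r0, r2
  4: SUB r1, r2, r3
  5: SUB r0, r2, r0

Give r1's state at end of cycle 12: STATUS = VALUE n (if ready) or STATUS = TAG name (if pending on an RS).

c1: issue MUL r3<-Mul1 | r0:8,r1:9,r2:4,r3:Mul1,r4:3
c2: issue ADD r3<-Add1 | r0:8,r1:9,r2:4,r3:Add1,r4:3
c3: issue SUB r4<-Add2 | r0:8,r1:9,r2:4,r3:Add1,r4:Add2
c4: issue MUL r1<-Mul2 | r0:8,r1:Mul2,r2:4,r3:Add1,r4:Add2
c5: CDB Mul1=20; stall | r0:8,r1:Mul2,r2:4,r3:Add1,r4:Add2
c6: CDB Add2=-1; issue SUB r1<-Add2 | r0:8,r1:Add2,r2:4,r3:Add1,r4:-1
c7: stall | r0:8,r1:Add2,r2:4,r3:Add1,r4:-1
c8: CDB Add1=24; issue SUB r0<-Add1 | r0:Add1,r1:Add2,r2:4,r3:24,r4:-1
c9: CDB Mul2=32 | r0:Add1,r1:Add2,r2:4,r3:24,r4:-1
c10: - | r0:Add1,r1:Add2,r2:4,r3:24,r4:-1
c11: CDB Add1=-4 | r0:-4,r1:Add2,r2:4,r3:24,r4:-1
c12: CDB Add2=-20 | r0:-4,r1:-20,r2:4,r3:24,r4:-1

STATUS = VALUE -20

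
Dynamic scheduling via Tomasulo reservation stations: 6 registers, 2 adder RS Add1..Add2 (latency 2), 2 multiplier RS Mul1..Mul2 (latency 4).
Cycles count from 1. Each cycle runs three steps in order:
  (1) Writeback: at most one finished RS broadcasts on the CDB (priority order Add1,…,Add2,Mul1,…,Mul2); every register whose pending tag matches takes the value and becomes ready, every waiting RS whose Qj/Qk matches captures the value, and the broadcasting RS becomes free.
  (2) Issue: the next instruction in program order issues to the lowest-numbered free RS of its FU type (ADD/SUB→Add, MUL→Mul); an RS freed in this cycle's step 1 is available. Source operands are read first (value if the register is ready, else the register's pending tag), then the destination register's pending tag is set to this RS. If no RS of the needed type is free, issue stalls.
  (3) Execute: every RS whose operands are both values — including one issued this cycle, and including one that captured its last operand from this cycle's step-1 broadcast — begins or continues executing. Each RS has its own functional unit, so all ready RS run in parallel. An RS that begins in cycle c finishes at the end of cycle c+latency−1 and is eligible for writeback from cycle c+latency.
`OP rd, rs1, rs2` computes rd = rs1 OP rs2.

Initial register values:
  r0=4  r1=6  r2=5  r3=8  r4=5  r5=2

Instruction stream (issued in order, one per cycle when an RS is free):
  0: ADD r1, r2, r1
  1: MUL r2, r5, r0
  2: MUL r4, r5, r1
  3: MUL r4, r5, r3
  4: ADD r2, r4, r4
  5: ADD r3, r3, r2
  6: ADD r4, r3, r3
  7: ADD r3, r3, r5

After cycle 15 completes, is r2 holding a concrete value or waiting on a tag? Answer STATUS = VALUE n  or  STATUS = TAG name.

c1: issue ADD r1<-Add1 | r0:4,r1:Add1,r2:5,r3:8,r4:5,r5:2
c2: issue MUL r2<-Mul1 | r0:4,r1:Add1,r2:Mul1,r3:8,r4:5,r5:2
c3: CDB Add1=11; issue MUL r4<-Mul2 | r0:4,r1:11,r2:Mul1,r3:8,r4:Mul2,r5:2
c4: stall | r0:4,r1:11,r2:Mul1,r3:8,r4:Mul2,r5:2
c5: stall | r0:4,r1:11,r2:Mul1,r3:8,r4:Mul2,r5:2
c6: CDB Mul1=8; issue MUL r4<-Mul1 | r0:4,r1:11,r2:8,r3:8,r4:Mul1,r5:2
c7: CDB Mul2=22; issue ADD r2<-Add1 | r0:4,r1:11,r2:Add1,r3:8,r4:Mul1,r5:2
c8: issue ADD r3<-Add2 | r0:4,r1:11,r2:Add1,r3:Add2,r4:Mul1,r5:2
c9: stall | r0:4,r1:11,r2:Add1,r3:Add2,r4:Mul1,r5:2
c10: CDB Mul1=16; stall | r0:4,r1:11,r2:Add1,r3:Add2,r4:16,r5:2
c11: stall | r0:4,r1:11,r2:Add1,r3:Add2,r4:16,r5:2
c12: CDB Add1=32; issue ADD r4<-Add1 | r0:4,r1:11,r2:32,r3:Add2,r4:Add1,r5:2
c13: stall | r0:4,r1:11,r2:32,r3:Add2,r4:Add1,r5:2
c14: CDB Add2=40; issue ADD r3<-Add2 | r0:4,r1:11,r2:32,r3:Add2,r4:Add1,r5:2
c15: - | r0:4,r1:11,r2:32,r3:Add2,r4:Add1,r5:2

STATUS = VALUE 32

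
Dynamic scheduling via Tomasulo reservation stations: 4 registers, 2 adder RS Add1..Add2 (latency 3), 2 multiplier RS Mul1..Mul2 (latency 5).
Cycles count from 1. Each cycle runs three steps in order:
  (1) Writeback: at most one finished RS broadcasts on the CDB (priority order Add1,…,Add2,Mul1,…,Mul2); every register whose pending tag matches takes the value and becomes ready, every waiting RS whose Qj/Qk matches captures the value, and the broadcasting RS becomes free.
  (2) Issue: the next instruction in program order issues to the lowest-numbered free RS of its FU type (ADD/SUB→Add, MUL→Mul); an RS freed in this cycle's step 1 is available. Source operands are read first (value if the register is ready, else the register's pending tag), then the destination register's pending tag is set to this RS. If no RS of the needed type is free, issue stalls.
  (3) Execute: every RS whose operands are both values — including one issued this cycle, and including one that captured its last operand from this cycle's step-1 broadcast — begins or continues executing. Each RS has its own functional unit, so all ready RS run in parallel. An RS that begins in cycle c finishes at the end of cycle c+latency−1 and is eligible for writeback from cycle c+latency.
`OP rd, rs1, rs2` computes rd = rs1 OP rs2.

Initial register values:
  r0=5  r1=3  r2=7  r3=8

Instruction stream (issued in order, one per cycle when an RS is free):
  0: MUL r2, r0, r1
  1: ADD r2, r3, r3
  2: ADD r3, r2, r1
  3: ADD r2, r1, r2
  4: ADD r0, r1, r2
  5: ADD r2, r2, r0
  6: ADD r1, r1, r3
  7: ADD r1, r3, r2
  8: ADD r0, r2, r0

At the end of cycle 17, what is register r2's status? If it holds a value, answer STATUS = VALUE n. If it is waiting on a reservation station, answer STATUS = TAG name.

STATUS = VALUE 41

  c1: issue MUL r2<-Mul1  regs: r0:5,r1:3,r2:Mul1,r3:8
  c2: issue ADD r2<-Add1  regs: r0:5,r1:3,r2:Add1,r3:8
  c3: issue ADD r3<-Add2  regs: r0:5,r1:3,r2:Add1,r3:Add2
  c4: stall  regs: r0:5,r1:3,r2:Add1,r3:Add2
  c5: CDB Add1=16; issue ADD r2<-Add1  regs: r0:5,r1:3,r2:Add1,r3:Add2
  c6: CDB Mul1=15; stall  regs: r0:5,r1:3,r2:Add1,r3:Add2
  c7: stall  regs: r0:5,r1:3,r2:Add1,r3:Add2
  c8: CDB Add1=19; issue ADD r0<-Add1  regs: r0:Add1,r1:3,r2:19,r3:Add2
  c9: CDB Add2=19; issue ADD r2<-Add2  regs: r0:Add1,r1:3,r2:Add2,r3:19
  c10: stall  regs: r0:Add1,r1:3,r2:Add2,r3:19
  c11: CDB Add1=22; issue ADD r1<-Add1  regs: r0:22,r1:Add1,r2:Add2,r3:19
  c12: stall  regs: r0:22,r1:Add1,r2:Add2,r3:19
  c13: stall  regs: r0:22,r1:Add1,r2:Add2,r3:19
  c14: CDB Add1=22; issue ADD r1<-Add1  regs: r0:22,r1:Add1,r2:Add2,r3:19
  c15: CDB Add2=41; issue ADD r0<-Add2  regs: r0:Add2,r1:Add1,r2:41,r3:19
  c16: -  regs: r0:Add2,r1:Add1,r2:41,r3:19
  c17: -  regs: r0:Add2,r1:Add1,r2:41,r3:19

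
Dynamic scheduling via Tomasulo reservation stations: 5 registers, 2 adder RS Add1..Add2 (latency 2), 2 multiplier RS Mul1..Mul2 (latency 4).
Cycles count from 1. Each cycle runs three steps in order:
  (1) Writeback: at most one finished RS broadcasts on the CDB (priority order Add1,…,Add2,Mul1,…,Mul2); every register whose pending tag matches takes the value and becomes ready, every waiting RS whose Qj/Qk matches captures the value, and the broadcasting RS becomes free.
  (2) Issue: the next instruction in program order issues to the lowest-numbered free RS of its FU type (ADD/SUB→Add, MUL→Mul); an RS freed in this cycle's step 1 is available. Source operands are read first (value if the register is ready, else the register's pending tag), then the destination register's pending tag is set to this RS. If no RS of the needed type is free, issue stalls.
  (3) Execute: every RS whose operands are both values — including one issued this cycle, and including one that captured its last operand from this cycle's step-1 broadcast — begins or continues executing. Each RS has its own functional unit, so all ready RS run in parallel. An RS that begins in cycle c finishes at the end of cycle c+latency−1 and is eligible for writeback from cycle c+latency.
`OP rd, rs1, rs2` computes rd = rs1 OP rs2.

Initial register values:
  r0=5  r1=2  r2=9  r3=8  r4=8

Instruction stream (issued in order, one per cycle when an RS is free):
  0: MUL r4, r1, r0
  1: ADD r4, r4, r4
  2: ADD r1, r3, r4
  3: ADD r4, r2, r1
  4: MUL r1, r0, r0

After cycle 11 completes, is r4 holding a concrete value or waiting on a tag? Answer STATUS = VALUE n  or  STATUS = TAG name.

STATUS = VALUE 37

cycle 1: issue MUL r4<-Mul1 // r0:5,r1:2,r2:9,r3:8,r4:Mul1
cycle 2: issue ADD r4<-Add1 // r0:5,r1:2,r2:9,r3:8,r4:Add1
cycle 3: issue ADD r1<-Add2 // r0:5,r1:Add2,r2:9,r3:8,r4:Add1
cycle 4: stall // r0:5,r1:Add2,r2:9,r3:8,r4:Add1
cycle 5: CDB Mul1=10; stall // r0:5,r1:Add2,r2:9,r3:8,r4:Add1
cycle 6: stall // r0:5,r1:Add2,r2:9,r3:8,r4:Add1
cycle 7: CDB Add1=20; issue ADD r4<-Add1 // r0:5,r1:Add2,r2:9,r3:8,r4:Add1
cycle 8: issue MUL r1<-Mul1 // r0:5,r1:Mul1,r2:9,r3:8,r4:Add1
cycle 9: CDB Add2=28 // r0:5,r1:Mul1,r2:9,r3:8,r4:Add1
cycle 10: - // r0:5,r1:Mul1,r2:9,r3:8,r4:Add1
cycle 11: CDB Add1=37 // r0:5,r1:Mul1,r2:9,r3:8,r4:37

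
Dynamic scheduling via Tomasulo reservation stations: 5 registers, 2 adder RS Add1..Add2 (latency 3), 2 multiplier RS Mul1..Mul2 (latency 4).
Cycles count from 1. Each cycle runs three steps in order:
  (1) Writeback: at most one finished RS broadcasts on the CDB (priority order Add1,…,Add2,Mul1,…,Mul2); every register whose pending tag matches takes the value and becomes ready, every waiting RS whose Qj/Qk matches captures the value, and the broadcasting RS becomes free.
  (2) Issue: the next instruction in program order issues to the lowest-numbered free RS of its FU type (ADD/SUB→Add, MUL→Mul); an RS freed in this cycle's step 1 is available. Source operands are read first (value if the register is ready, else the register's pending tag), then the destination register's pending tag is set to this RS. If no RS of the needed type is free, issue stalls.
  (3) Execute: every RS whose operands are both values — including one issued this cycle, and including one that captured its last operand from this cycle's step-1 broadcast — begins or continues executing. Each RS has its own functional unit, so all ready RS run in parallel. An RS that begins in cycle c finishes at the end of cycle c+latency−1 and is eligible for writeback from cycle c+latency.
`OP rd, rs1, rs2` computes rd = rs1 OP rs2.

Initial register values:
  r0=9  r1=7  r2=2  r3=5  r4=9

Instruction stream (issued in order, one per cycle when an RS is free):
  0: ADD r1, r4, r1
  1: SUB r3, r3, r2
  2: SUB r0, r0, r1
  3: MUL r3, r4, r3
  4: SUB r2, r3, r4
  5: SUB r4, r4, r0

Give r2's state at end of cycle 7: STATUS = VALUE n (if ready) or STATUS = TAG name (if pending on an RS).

STATUS = TAG Add2

cycle 1: issue ADD r1<-Add1 // r0:9,r1:Add1,r2:2,r3:5,r4:9
cycle 2: issue SUB r3<-Add2 // r0:9,r1:Add1,r2:2,r3:Add2,r4:9
cycle 3: stall // r0:9,r1:Add1,r2:2,r3:Add2,r4:9
cycle 4: CDB Add1=16; issue SUB r0<-Add1 // r0:Add1,r1:16,r2:2,r3:Add2,r4:9
cycle 5: CDB Add2=3; issue MUL r3<-Mul1 // r0:Add1,r1:16,r2:2,r3:Mul1,r4:9
cycle 6: issue SUB r2<-Add2 // r0:Add1,r1:16,r2:Add2,r3:Mul1,r4:9
cycle 7: CDB Add1=-7; issue SUB r4<-Add1 // r0:-7,r1:16,r2:Add2,r3:Mul1,r4:Add1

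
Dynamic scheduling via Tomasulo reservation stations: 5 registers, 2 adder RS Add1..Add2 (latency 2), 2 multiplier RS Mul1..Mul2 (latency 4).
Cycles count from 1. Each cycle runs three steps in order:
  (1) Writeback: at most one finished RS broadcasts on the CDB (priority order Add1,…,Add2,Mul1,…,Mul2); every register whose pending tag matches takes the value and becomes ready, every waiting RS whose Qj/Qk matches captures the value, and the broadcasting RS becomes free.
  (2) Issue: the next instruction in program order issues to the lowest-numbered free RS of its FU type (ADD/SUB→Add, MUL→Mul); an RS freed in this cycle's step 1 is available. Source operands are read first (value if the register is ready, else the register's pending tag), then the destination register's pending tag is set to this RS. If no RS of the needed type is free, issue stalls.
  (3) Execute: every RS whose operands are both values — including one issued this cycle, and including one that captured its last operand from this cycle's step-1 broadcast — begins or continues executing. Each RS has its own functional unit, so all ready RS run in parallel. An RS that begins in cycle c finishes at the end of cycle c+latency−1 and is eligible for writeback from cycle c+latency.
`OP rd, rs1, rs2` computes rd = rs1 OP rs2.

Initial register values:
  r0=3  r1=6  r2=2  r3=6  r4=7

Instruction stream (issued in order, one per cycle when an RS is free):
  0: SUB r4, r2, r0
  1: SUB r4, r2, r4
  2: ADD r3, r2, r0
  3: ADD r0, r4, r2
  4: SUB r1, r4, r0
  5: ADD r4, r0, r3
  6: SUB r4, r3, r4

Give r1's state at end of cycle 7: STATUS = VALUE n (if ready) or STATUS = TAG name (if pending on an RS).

STATUS = TAG Add2

  c1: issue SUB r4<-Add1  regs: r0:3,r1:6,r2:2,r3:6,r4:Add1
  c2: issue SUB r4<-Add2  regs: r0:3,r1:6,r2:2,r3:6,r4:Add2
  c3: CDB Add1=-1; issue ADD r3<-Add1  regs: r0:3,r1:6,r2:2,r3:Add1,r4:Add2
  c4: stall  regs: r0:3,r1:6,r2:2,r3:Add1,r4:Add2
  c5: CDB Add1=5; issue ADD r0<-Add1  regs: r0:Add1,r1:6,r2:2,r3:5,r4:Add2
  c6: CDB Add2=3; issue SUB r1<-Add2  regs: r0:Add1,r1:Add2,r2:2,r3:5,r4:3
  c7: stall  regs: r0:Add1,r1:Add2,r2:2,r3:5,r4:3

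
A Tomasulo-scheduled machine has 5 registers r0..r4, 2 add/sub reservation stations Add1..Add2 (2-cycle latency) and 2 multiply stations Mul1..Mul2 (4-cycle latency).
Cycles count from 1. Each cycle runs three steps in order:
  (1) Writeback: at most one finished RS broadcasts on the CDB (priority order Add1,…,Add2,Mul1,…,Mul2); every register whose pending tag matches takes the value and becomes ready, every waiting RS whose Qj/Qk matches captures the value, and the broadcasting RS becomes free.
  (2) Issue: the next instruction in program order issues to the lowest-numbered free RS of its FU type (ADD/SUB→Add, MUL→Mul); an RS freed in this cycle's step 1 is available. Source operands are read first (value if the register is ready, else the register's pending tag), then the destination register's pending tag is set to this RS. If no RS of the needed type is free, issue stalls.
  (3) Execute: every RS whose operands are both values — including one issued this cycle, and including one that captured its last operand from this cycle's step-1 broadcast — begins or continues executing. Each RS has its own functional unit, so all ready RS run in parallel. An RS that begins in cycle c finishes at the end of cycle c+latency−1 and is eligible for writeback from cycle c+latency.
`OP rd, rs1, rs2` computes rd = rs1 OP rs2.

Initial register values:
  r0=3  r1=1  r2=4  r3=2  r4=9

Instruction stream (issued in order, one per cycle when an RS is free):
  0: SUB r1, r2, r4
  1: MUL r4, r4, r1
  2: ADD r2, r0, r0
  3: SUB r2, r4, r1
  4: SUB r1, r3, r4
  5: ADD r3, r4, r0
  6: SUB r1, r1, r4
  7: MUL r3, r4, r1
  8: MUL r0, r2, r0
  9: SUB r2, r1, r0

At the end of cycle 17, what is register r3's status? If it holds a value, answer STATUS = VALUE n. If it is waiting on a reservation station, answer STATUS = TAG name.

cycle 1: issue SUB r1<-Add1 // r0:3,r1:Add1,r2:4,r3:2,r4:9
cycle 2: issue MUL r4<-Mul1 // r0:3,r1:Add1,r2:4,r3:2,r4:Mul1
cycle 3: CDB Add1=-5; issue ADD r2<-Add1 // r0:3,r1:-5,r2:Add1,r3:2,r4:Mul1
cycle 4: issue SUB r2<-Add2 // r0:3,r1:-5,r2:Add2,r3:2,r4:Mul1
cycle 5: CDB Add1=6; issue SUB r1<-Add1 // r0:3,r1:Add1,r2:Add2,r3:2,r4:Mul1
cycle 6: stall // r0:3,r1:Add1,r2:Add2,r3:2,r4:Mul1
cycle 7: CDB Mul1=-45; stall // r0:3,r1:Add1,r2:Add2,r3:2,r4:-45
cycle 8: stall // r0:3,r1:Add1,r2:Add2,r3:2,r4:-45
cycle 9: CDB Add1=47; issue ADD r3<-Add1 // r0:3,r1:47,r2:Add2,r3:Add1,r4:-45
cycle 10: CDB Add2=-40; issue SUB r1<-Add2 // r0:3,r1:Add2,r2:-40,r3:Add1,r4:-45
cycle 11: CDB Add1=-42; issue MUL r3<-Mul1 // r0:3,r1:Add2,r2:-40,r3:Mul1,r4:-45
cycle 12: CDB Add2=92; issue MUL r0<-Mul2 // r0:Mul2,r1:92,r2:-40,r3:Mul1,r4:-45
cycle 13: issue SUB r2<-Add1 // r0:Mul2,r1:92,r2:Add1,r3:Mul1,r4:-45
cycle 14: - // r0:Mul2,r1:92,r2:Add1,r3:Mul1,r4:-45
cycle 15: - // r0:Mul2,r1:92,r2:Add1,r3:Mul1,r4:-45
cycle 16: CDB Mul1=-4140 // r0:Mul2,r1:92,r2:Add1,r3:-4140,r4:-45
cycle 17: CDB Mul2=-120 // r0:-120,r1:92,r2:Add1,r3:-4140,r4:-45

STATUS = VALUE -4140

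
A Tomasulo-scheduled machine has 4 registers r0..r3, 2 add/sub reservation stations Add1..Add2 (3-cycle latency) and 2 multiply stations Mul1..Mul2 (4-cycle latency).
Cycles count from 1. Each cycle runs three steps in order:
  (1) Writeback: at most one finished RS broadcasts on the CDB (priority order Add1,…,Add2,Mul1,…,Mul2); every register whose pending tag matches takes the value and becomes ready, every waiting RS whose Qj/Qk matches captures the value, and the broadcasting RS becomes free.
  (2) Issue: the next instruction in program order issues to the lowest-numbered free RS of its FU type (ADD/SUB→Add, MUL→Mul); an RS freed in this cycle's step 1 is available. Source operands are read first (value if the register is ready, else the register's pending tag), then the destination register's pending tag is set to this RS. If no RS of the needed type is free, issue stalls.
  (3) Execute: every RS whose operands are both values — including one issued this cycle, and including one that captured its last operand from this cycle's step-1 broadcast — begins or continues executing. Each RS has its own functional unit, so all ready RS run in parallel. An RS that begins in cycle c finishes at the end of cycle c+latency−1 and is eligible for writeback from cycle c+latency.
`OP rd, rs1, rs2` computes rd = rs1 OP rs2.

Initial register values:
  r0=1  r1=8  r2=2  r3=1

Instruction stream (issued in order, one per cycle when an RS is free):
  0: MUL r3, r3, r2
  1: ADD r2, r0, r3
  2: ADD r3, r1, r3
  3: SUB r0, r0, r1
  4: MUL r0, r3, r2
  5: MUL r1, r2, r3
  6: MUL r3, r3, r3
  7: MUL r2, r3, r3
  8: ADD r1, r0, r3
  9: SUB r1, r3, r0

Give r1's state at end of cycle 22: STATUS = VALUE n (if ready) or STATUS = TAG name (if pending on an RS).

cycle 1: issue MUL r3<-Mul1 // r0:1,r1:8,r2:2,r3:Mul1
cycle 2: issue ADD r2<-Add1 // r0:1,r1:8,r2:Add1,r3:Mul1
cycle 3: issue ADD r3<-Add2 // r0:1,r1:8,r2:Add1,r3:Add2
cycle 4: stall // r0:1,r1:8,r2:Add1,r3:Add2
cycle 5: CDB Mul1=2; stall // r0:1,r1:8,r2:Add1,r3:Add2
cycle 6: stall // r0:1,r1:8,r2:Add1,r3:Add2
cycle 7: stall // r0:1,r1:8,r2:Add1,r3:Add2
cycle 8: CDB Add1=3; issue SUB r0<-Add1 // r0:Add1,r1:8,r2:3,r3:Add2
cycle 9: CDB Add2=10; issue MUL r0<-Mul1 // r0:Mul1,r1:8,r2:3,r3:10
cycle 10: issue MUL r1<-Mul2 // r0:Mul1,r1:Mul2,r2:3,r3:10
cycle 11: CDB Add1=-7; stall // r0:Mul1,r1:Mul2,r2:3,r3:10
cycle 12: stall // r0:Mul1,r1:Mul2,r2:3,r3:10
cycle 13: CDB Mul1=30; issue MUL r3<-Mul1 // r0:30,r1:Mul2,r2:3,r3:Mul1
cycle 14: CDB Mul2=30; issue MUL r2<-Mul2 // r0:30,r1:30,r2:Mul2,r3:Mul1
cycle 15: issue ADD r1<-Add1 // r0:30,r1:Add1,r2:Mul2,r3:Mul1
cycle 16: issue SUB r1<-Add2 // r0:30,r1:Add2,r2:Mul2,r3:Mul1
cycle 17: CDB Mul1=100 // r0:30,r1:Add2,r2:Mul2,r3:100
cycle 18: - // r0:30,r1:Add2,r2:Mul2,r3:100
cycle 19: - // r0:30,r1:Add2,r2:Mul2,r3:100
cycle 20: CDB Add1=130 // r0:30,r1:Add2,r2:Mul2,r3:100
cycle 21: CDB Add2=70 // r0:30,r1:70,r2:Mul2,r3:100
cycle 22: CDB Mul2=10000 // r0:30,r1:70,r2:10000,r3:100

STATUS = VALUE 70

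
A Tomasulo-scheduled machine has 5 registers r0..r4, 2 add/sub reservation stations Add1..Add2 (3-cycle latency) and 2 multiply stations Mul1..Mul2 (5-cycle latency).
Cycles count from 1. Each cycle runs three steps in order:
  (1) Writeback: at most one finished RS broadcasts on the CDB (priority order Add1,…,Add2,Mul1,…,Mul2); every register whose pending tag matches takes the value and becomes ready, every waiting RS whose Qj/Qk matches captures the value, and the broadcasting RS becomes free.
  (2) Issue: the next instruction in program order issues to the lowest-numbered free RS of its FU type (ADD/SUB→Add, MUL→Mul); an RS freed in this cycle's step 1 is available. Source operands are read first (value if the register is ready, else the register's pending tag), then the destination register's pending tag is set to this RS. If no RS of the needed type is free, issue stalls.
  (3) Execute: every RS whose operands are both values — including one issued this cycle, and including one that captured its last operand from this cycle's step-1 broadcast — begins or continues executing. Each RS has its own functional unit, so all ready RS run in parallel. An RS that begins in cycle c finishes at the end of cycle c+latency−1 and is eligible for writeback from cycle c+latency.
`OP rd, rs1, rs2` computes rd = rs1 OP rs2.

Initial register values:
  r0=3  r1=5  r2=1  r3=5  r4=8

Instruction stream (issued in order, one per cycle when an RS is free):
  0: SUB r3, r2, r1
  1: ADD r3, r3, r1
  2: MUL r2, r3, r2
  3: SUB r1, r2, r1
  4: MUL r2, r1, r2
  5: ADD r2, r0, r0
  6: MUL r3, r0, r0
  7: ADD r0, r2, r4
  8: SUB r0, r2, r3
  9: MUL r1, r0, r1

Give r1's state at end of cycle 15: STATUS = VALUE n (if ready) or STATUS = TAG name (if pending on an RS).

c1: issue SUB r3<-Add1 | r0:3,r1:5,r2:1,r3:Add1,r4:8
c2: issue ADD r3<-Add2 | r0:3,r1:5,r2:1,r3:Add2,r4:8
c3: issue MUL r2<-Mul1 | r0:3,r1:5,r2:Mul1,r3:Add2,r4:8
c4: CDB Add1=-4; issue SUB r1<-Add1 | r0:3,r1:Add1,r2:Mul1,r3:Add2,r4:8
c5: issue MUL r2<-Mul2 | r0:3,r1:Add1,r2:Mul2,r3:Add2,r4:8
c6: stall | r0:3,r1:Add1,r2:Mul2,r3:Add2,r4:8
c7: CDB Add2=1; issue ADD r2<-Add2 | r0:3,r1:Add1,r2:Add2,r3:1,r4:8
c8: stall | r0:3,r1:Add1,r2:Add2,r3:1,r4:8
c9: stall | r0:3,r1:Add1,r2:Add2,r3:1,r4:8
c10: CDB Add2=6; stall | r0:3,r1:Add1,r2:6,r3:1,r4:8
c11: stall | r0:3,r1:Add1,r2:6,r3:1,r4:8
c12: CDB Mul1=1; issue MUL r3<-Mul1 | r0:3,r1:Add1,r2:6,r3:Mul1,r4:8
c13: issue ADD r0<-Add2 | r0:Add2,r1:Add1,r2:6,r3:Mul1,r4:8
c14: stall | r0:Add2,r1:Add1,r2:6,r3:Mul1,r4:8
c15: CDB Add1=-4; issue SUB r0<-Add1 | r0:Add1,r1:-4,r2:6,r3:Mul1,r4:8

STATUS = VALUE -4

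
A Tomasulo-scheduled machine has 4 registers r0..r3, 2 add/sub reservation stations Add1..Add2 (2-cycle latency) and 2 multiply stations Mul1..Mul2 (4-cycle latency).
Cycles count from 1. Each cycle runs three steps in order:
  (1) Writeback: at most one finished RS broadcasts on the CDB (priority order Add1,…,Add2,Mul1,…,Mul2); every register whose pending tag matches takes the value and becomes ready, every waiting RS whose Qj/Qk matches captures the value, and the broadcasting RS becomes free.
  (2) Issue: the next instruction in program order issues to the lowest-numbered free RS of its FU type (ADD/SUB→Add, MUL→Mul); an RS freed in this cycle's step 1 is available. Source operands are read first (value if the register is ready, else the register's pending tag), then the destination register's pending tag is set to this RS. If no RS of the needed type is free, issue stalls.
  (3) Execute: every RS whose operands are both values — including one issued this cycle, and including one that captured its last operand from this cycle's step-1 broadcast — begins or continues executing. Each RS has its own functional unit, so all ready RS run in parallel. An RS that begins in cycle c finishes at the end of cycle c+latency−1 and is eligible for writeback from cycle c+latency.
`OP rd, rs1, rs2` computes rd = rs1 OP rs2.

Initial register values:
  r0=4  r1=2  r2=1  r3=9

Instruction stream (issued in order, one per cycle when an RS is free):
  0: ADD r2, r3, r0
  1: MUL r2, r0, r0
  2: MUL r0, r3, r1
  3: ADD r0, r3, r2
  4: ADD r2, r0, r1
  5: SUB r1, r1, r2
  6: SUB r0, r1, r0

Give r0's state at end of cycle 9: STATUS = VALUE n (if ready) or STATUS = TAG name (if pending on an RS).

STATUS = VALUE 25

c1: issue ADD r2<-Add1 | r0:4,r1:2,r2:Add1,r3:9
c2: issue MUL r2<-Mul1 | r0:4,r1:2,r2:Mul1,r3:9
c3: CDB Add1=13; issue MUL r0<-Mul2 | r0:Mul2,r1:2,r2:Mul1,r3:9
c4: issue ADD r0<-Add1 | r0:Add1,r1:2,r2:Mul1,r3:9
c5: issue ADD r2<-Add2 | r0:Add1,r1:2,r2:Add2,r3:9
c6: CDB Mul1=16; stall | r0:Add1,r1:2,r2:Add2,r3:9
c7: CDB Mul2=18; stall | r0:Add1,r1:2,r2:Add2,r3:9
c8: CDB Add1=25; issue SUB r1<-Add1 | r0:25,r1:Add1,r2:Add2,r3:9
c9: stall | r0:25,r1:Add1,r2:Add2,r3:9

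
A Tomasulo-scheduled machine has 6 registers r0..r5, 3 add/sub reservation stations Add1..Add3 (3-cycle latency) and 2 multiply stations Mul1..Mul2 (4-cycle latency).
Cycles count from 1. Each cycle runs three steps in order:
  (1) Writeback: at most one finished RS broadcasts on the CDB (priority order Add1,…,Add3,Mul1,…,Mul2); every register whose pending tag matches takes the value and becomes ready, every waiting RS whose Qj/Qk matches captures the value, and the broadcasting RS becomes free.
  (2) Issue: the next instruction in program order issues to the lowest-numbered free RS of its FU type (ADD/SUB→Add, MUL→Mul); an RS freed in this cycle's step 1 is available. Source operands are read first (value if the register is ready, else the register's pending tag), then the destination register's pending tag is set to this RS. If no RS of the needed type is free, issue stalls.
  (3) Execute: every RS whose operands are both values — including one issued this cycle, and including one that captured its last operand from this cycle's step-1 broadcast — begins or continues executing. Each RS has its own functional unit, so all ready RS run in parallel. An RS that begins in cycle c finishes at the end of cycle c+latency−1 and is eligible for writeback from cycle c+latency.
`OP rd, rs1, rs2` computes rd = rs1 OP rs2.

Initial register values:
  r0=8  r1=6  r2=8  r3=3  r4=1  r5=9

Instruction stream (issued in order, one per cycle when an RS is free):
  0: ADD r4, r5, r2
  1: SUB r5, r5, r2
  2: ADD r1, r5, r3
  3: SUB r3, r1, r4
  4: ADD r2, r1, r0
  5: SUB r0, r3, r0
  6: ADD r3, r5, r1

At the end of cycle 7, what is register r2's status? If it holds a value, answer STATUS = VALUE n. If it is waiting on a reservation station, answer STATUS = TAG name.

STATUS = TAG Add2

  c1: issue ADD r4<-Add1  regs: r0:8,r1:6,r2:8,r3:3,r4:Add1,r5:9
  c2: issue SUB r5<-Add2  regs: r0:8,r1:6,r2:8,r3:3,r4:Add1,r5:Add2
  c3: issue ADD r1<-Add3  regs: r0:8,r1:Add3,r2:8,r3:3,r4:Add1,r5:Add2
  c4: CDB Add1=17; issue SUB r3<-Add1  regs: r0:8,r1:Add3,r2:8,r3:Add1,r4:17,r5:Add2
  c5: CDB Add2=1; issue ADD r2<-Add2  regs: r0:8,r1:Add3,r2:Add2,r3:Add1,r4:17,r5:1
  c6: stall  regs: r0:8,r1:Add3,r2:Add2,r3:Add1,r4:17,r5:1
  c7: stall  regs: r0:8,r1:Add3,r2:Add2,r3:Add1,r4:17,r5:1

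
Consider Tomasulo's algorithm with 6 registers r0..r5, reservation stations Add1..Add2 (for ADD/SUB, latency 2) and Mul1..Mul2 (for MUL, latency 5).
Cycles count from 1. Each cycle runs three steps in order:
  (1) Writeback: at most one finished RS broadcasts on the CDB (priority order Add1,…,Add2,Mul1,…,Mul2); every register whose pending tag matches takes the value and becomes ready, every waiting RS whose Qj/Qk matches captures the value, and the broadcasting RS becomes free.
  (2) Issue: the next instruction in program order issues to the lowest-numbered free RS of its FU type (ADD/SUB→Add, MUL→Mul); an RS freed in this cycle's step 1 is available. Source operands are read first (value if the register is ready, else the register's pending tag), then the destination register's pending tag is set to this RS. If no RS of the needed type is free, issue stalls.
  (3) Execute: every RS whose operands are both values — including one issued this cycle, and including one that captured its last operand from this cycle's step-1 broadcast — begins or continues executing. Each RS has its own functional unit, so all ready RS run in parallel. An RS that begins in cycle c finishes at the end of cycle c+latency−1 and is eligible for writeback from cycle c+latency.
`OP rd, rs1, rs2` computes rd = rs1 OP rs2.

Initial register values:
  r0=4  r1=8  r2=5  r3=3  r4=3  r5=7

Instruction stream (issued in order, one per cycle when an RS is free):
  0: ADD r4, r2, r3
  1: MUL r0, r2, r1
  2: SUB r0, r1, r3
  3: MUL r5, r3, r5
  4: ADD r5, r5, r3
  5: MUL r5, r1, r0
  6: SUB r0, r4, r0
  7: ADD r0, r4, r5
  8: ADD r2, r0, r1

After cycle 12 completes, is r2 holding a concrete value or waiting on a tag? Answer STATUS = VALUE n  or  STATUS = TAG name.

c1: issue ADD r4<-Add1 | r0:4,r1:8,r2:5,r3:3,r4:Add1,r5:7
c2: issue MUL r0<-Mul1 | r0:Mul1,r1:8,r2:5,r3:3,r4:Add1,r5:7
c3: CDB Add1=8; issue SUB r0<-Add1 | r0:Add1,r1:8,r2:5,r3:3,r4:8,r5:7
c4: issue MUL r5<-Mul2 | r0:Add1,r1:8,r2:5,r3:3,r4:8,r5:Mul2
c5: CDB Add1=5; issue ADD r5<-Add1 | r0:5,r1:8,r2:5,r3:3,r4:8,r5:Add1
c6: stall | r0:5,r1:8,r2:5,r3:3,r4:8,r5:Add1
c7: CDB Mul1=40; issue MUL r5<-Mul1 | r0:5,r1:8,r2:5,r3:3,r4:8,r5:Mul1
c8: issue SUB r0<-Add2 | r0:Add2,r1:8,r2:5,r3:3,r4:8,r5:Mul1
c9: CDB Mul2=21; stall | r0:Add2,r1:8,r2:5,r3:3,r4:8,r5:Mul1
c10: CDB Add2=3; issue ADD r0<-Add2 | r0:Add2,r1:8,r2:5,r3:3,r4:8,r5:Mul1
c11: CDB Add1=24; issue ADD r2<-Add1 | r0:Add2,r1:8,r2:Add1,r3:3,r4:8,r5:Mul1
c12: CDB Mul1=40 | r0:Add2,r1:8,r2:Add1,r3:3,r4:8,r5:40

STATUS = TAG Add1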